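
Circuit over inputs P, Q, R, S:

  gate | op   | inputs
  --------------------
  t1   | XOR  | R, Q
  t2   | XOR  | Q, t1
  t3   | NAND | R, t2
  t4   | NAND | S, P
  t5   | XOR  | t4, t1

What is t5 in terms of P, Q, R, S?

(S NAND P) XOR (R XOR Q)

t1 = R XOR Q
t4 = S NAND P
t5 = t4 XOR t1 = (S NAND P) XOR (R XOR Q)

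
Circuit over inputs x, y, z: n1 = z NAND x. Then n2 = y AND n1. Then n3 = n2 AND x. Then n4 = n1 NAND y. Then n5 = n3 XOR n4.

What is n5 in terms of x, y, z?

((y AND (z NAND x)) AND x) XOR ((z NAND x) NAND y)

n1 = z NAND x
n2 = y AND n1 = y AND (z NAND x)
n3 = n2 AND x = (y AND (z NAND x)) AND x
n4 = n1 NAND y = (z NAND x) NAND y
n5 = n3 XOR n4 = ((y AND (z NAND x)) AND x) XOR ((z NAND x) NAND y)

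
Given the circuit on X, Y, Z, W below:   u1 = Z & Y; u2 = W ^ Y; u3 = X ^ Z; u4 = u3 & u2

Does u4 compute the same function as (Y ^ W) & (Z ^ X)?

u2 = W ^ Y
u3 = X ^ Z
u4 = u3 & u2 = (X ^ Z) & (W ^ Y)
At X=0, Y=0, Z=0, W=0: circuit gives 0, formula gives 0.
At X=0, Y=0, Z=1, W=1: circuit gives 1, formula gives 1.
Agrees on all 16 inputs.

Yes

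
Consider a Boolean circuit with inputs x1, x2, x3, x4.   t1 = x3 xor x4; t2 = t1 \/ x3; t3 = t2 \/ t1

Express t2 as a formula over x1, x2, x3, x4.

(x3 xor x4) \/ x3

t1 = x3 xor x4
t2 = t1 \/ x3 = (x3 xor x4) \/ x3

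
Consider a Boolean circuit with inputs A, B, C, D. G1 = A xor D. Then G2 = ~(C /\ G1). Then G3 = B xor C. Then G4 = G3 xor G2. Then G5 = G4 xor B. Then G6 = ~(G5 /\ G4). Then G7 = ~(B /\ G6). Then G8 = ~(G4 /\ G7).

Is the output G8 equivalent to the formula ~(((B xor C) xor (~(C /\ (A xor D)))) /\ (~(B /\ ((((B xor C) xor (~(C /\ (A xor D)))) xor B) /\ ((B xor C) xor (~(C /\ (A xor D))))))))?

G1 = A xor D
G2 = ~(C /\ G1) = ~(C /\ (A xor D))
G3 = B xor C
G4 = G3 xor G2 = (B xor C) xor (~(C /\ (A xor D)))
G5 = G4 xor B = ((B xor C) xor (~(C /\ (A xor D)))) xor B
G6 = ~(G5 /\ G4) = ~((((B xor C) xor (~(C /\ (A xor D)))) xor B) /\ ((B xor C) xor (~(C /\ (A xor D)))))
G7 = ~(B /\ G6) = ~(B /\ (~((((B xor C) xor (~(C /\ (A xor D)))) xor B) /\ ((B xor C) xor (~(C /\ (A xor D)))))))
G8 = ~(G4 /\ G7) = ~(((B xor C) xor (~(C /\ (A xor D)))) /\ (~(B /\ (~((((B xor C) xor (~(C /\ (A xor D)))) xor B) /\ ((B xor C) xor (~(C /\ (A xor D)))))))))
At A=0, B=1, C=1, D=0: circuit gives 1, formula gives 0.

No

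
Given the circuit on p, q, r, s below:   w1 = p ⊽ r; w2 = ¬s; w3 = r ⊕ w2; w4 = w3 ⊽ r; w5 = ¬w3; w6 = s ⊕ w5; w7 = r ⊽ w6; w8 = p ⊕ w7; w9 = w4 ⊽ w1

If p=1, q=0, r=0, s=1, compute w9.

w1 = 1 ⊽ 0 = 0
w2 = ¬1 = 0
w3 = 0 ⊕ 0 = 0
w4 = 0 ⊽ 0 = 1
w9 = 1 ⊽ 0 = 0

0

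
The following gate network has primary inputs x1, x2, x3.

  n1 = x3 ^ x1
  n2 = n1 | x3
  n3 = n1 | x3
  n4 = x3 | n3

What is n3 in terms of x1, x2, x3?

(x3 ^ x1) | x3

n1 = x3 ^ x1
n3 = n1 | x3 = (x3 ^ x1) | x3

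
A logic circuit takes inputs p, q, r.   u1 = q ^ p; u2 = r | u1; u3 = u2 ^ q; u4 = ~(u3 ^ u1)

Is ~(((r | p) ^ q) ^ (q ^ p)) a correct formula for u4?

No

u1 = q ^ p
u2 = r | u1 = r | (q ^ p)
u3 = u2 ^ q = (r | (q ^ p)) ^ q
u4 = ~(u3 ^ u1) = ~(((r | (q ^ p)) ^ q) ^ (q ^ p))
At p=0, q=1, r=0: circuit gives 0, formula gives 1.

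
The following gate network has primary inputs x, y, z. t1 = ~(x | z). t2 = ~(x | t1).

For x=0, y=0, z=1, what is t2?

t1 = ~(0 | 1) = 0
t2 = ~(0 | 0) = 1

1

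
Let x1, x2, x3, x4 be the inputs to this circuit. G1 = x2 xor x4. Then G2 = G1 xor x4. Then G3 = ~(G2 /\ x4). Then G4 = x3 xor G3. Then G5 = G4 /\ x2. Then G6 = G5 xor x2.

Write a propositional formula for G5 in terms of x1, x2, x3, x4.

(x3 xor (~(((x2 xor x4) xor x4) /\ x4))) /\ x2

G1 = x2 xor x4
G2 = G1 xor x4 = (x2 xor x4) xor x4
G3 = ~(G2 /\ x4) = ~(((x2 xor x4) xor x4) /\ x4)
G4 = x3 xor G3 = x3 xor (~(((x2 xor x4) xor x4) /\ x4))
G5 = G4 /\ x2 = (x3 xor (~(((x2 xor x4) xor x4) /\ x4))) /\ x2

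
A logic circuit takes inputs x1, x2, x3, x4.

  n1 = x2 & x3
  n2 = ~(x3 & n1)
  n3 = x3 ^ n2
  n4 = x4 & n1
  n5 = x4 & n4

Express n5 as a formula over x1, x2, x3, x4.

x4 & (x4 & (x2 & x3))

n1 = x2 & x3
n4 = x4 & n1 = x4 & (x2 & x3)
n5 = x4 & n4 = x4 & (x4 & (x2 & x3))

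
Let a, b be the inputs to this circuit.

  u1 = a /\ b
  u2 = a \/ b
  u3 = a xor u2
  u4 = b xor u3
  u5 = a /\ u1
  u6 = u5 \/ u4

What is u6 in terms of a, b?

u1 = a /\ b
u2 = a \/ b
u3 = a xor u2 = a xor (a \/ b)
u4 = b xor u3 = b xor (a xor (a \/ b))
u5 = a /\ u1 = a /\ (a /\ b)
u6 = u5 \/ u4 = (a /\ (a /\ b)) \/ (b xor (a xor (a \/ b)))

(a /\ (a /\ b)) \/ (b xor (a xor (a \/ b)))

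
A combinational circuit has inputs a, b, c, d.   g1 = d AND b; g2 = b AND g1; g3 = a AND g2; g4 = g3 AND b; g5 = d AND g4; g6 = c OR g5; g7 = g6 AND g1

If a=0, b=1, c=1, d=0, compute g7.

g1 = 0 AND 1 = 0
g2 = 1 AND 0 = 0
g3 = 0 AND 0 = 0
g4 = 0 AND 1 = 0
g5 = 0 AND 0 = 0
g6 = 1 OR 0 = 1
g7 = 1 AND 0 = 0

0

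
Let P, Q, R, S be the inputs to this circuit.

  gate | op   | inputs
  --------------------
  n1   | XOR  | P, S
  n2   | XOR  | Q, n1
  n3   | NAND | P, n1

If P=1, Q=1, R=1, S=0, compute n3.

n1 = 1 XOR 0 = 1
n3 = 1 NAND 1 = 0

0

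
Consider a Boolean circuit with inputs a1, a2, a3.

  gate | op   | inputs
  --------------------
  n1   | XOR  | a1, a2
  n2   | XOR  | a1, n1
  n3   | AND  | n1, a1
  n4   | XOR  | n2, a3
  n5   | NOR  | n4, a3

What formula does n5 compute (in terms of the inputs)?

((a1 XOR (a1 XOR a2)) XOR a3) NOR a3

n1 = a1 XOR a2
n2 = a1 XOR n1 = a1 XOR (a1 XOR a2)
n4 = n2 XOR a3 = (a1 XOR (a1 XOR a2)) XOR a3
n5 = n4 NOR a3 = ((a1 XOR (a1 XOR a2)) XOR a3) NOR a3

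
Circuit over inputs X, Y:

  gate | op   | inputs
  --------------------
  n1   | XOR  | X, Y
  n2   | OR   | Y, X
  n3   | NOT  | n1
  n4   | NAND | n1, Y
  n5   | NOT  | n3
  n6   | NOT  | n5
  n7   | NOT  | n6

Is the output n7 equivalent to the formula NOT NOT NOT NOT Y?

No

n1 = X XOR Y
n3 = NOT n1 = NOT (X XOR Y)
n5 = NOT n3 = NOT NOT (X XOR Y)
n6 = NOT n5 = NOT NOT NOT (X XOR Y)
n7 = NOT n6 = NOT NOT NOT NOT (X XOR Y)
At X=1, Y=0: circuit gives 1, formula gives 0.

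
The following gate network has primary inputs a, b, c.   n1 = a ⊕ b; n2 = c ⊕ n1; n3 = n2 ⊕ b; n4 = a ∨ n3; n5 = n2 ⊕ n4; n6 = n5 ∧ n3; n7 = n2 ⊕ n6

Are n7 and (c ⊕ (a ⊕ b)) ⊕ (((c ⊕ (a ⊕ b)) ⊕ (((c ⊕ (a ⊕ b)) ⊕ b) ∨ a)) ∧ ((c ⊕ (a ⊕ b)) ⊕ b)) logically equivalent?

Yes

n1 = a ⊕ b
n2 = c ⊕ n1 = c ⊕ (a ⊕ b)
n3 = n2 ⊕ b = (c ⊕ (a ⊕ b)) ⊕ b
n4 = a ∨ n3 = a ∨ ((c ⊕ (a ⊕ b)) ⊕ b)
n5 = n2 ⊕ n4 = (c ⊕ (a ⊕ b)) ⊕ (a ∨ ((c ⊕ (a ⊕ b)) ⊕ b))
n6 = n5 ∧ n3 = ((c ⊕ (a ⊕ b)) ⊕ (a ∨ ((c ⊕ (a ⊕ b)) ⊕ b))) ∧ ((c ⊕ (a ⊕ b)) ⊕ b)
n7 = n2 ⊕ n6 = (c ⊕ (a ⊕ b)) ⊕ (((c ⊕ (a ⊕ b)) ⊕ (a ∨ ((c ⊕ (a ⊕ b)) ⊕ b))) ∧ ((c ⊕ (a ⊕ b)) ⊕ b))
At a=0, b=0, c=0: circuit gives 0, formula gives 0.
At a=0, b=0, c=1: circuit gives 1, formula gives 1.
Agrees on all 8 inputs.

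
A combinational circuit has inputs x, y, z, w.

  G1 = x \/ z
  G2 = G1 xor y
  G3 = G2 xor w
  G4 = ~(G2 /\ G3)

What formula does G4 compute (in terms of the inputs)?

~(((x \/ z) xor y) /\ (((x \/ z) xor y) xor w))

G1 = x \/ z
G2 = G1 xor y = (x \/ z) xor y
G3 = G2 xor w = ((x \/ z) xor y) xor w
G4 = ~(G2 /\ G3) = ~(((x \/ z) xor y) /\ (((x \/ z) xor y) xor w))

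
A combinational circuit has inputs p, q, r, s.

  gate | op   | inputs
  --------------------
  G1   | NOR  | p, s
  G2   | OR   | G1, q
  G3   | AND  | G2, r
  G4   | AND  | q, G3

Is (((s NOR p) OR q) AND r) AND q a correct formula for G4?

G1 = p NOR s
G2 = G1 OR q = (p NOR s) OR q
G3 = G2 AND r = ((p NOR s) OR q) AND r
G4 = q AND G3 = q AND (((p NOR s) OR q) AND r)
At p=0, q=0, r=0, s=0: circuit gives 0, formula gives 0.
At p=0, q=1, r=1, s=0: circuit gives 1, formula gives 1.
Agrees on all 16 inputs.

Yes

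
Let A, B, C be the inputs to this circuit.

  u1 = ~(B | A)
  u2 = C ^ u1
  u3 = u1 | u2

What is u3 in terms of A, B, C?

u1 = ~(B | A)
u2 = C ^ u1 = C ^ (~(B | A))
u3 = u1 | u2 = (~(B | A)) | (C ^ (~(B | A)))

(~(B | A)) | (C ^ (~(B | A)))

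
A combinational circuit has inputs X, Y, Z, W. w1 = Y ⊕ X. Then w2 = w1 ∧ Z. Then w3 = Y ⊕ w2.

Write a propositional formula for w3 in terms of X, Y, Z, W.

w1 = Y ⊕ X
w2 = w1 ∧ Z = (Y ⊕ X) ∧ Z
w3 = Y ⊕ w2 = Y ⊕ ((Y ⊕ X) ∧ Z)

Y ⊕ ((Y ⊕ X) ∧ Z)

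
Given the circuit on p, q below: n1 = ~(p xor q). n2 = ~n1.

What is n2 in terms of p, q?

n1 = ~(p xor q)
n2 = ~n1 = ~(~(p xor q))

~(~(p xor q))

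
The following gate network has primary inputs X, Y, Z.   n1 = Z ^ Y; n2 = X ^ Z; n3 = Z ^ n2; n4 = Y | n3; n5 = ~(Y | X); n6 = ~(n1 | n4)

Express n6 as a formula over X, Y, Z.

~((Z ^ Y) | (Y | (Z ^ (X ^ Z))))

n1 = Z ^ Y
n2 = X ^ Z
n3 = Z ^ n2 = Z ^ (X ^ Z)
n4 = Y | n3 = Y | (Z ^ (X ^ Z))
n6 = ~(n1 | n4) = ~((Z ^ Y) | (Y | (Z ^ (X ^ Z))))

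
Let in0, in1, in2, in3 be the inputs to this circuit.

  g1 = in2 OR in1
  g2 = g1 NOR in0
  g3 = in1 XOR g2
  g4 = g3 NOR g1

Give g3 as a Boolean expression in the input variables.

g1 = in2 OR in1
g2 = g1 NOR in0 = (in2 OR in1) NOR in0
g3 = in1 XOR g2 = in1 XOR ((in2 OR in1) NOR in0)

in1 XOR ((in2 OR in1) NOR in0)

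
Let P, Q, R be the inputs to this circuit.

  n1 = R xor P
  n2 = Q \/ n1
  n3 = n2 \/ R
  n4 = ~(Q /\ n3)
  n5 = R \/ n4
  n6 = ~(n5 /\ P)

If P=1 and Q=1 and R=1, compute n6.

0

n1 = 1 xor 1 = 0
n2 = 1 \/ 0 = 1
n3 = 1 \/ 1 = 1
n4 = ~(1 /\ 1) = 0
n5 = 1 \/ 0 = 1
n6 = ~(1 /\ 1) = 0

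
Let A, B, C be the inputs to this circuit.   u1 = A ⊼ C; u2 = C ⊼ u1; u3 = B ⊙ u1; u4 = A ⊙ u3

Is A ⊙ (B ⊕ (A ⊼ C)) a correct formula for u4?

No

u1 = A ⊼ C
u3 = B ⊙ u1 = B ⊙ (A ⊼ C)
u4 = A ⊙ u3 = A ⊙ (B ⊙ (A ⊼ C))
At A=0, B=0, C=0: circuit gives 1, formula gives 0.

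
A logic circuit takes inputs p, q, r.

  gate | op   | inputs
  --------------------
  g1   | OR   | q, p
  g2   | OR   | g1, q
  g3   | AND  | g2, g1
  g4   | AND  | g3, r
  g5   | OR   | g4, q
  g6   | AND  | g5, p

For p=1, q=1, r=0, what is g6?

1

g1 = 1 OR 1 = 1
g2 = 1 OR 1 = 1
g3 = 1 AND 1 = 1
g4 = 1 AND 0 = 0
g5 = 0 OR 1 = 1
g6 = 1 AND 1 = 1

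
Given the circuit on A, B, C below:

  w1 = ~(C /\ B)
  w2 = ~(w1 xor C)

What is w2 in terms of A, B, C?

w1 = ~(C /\ B)
w2 = ~(w1 xor C) = ~((~(C /\ B)) xor C)

~((~(C /\ B)) xor C)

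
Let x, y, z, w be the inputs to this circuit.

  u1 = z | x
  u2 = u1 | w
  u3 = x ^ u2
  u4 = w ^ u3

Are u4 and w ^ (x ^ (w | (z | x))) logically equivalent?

Yes

u1 = z | x
u2 = u1 | w = (z | x) | w
u3 = x ^ u2 = x ^ ((z | x) | w)
u4 = w ^ u3 = w ^ (x ^ ((z | x) | w))
At x=0, y=0, z=0, w=0: circuit gives 0, formula gives 0.
At x=0, y=0, z=1, w=0: circuit gives 1, formula gives 1.
Agrees on all 16 inputs.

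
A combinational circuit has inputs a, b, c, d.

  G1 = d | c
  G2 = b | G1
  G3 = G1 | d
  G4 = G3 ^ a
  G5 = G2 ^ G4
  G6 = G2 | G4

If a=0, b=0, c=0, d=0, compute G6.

0

G1 = 0 | 0 = 0
G2 = 0 | 0 = 0
G3 = 0 | 0 = 0
G4 = 0 ^ 0 = 0
G6 = 0 | 0 = 0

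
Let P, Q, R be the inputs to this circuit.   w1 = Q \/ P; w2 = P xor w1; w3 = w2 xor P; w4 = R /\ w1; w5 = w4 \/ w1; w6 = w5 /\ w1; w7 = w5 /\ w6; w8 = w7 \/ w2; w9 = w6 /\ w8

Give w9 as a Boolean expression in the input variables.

(((R /\ (Q \/ P)) \/ (Q \/ P)) /\ (Q \/ P)) /\ ((((R /\ (Q \/ P)) \/ (Q \/ P)) /\ (((R /\ (Q \/ P)) \/ (Q \/ P)) /\ (Q \/ P))) \/ (P xor (Q \/ P)))

w1 = Q \/ P
w2 = P xor w1 = P xor (Q \/ P)
w4 = R /\ w1 = R /\ (Q \/ P)
w5 = w4 \/ w1 = (R /\ (Q \/ P)) \/ (Q \/ P)
w6 = w5 /\ w1 = ((R /\ (Q \/ P)) \/ (Q \/ P)) /\ (Q \/ P)
w7 = w5 /\ w6 = ((R /\ (Q \/ P)) \/ (Q \/ P)) /\ (((R /\ (Q \/ P)) \/ (Q \/ P)) /\ (Q \/ P))
w8 = w7 \/ w2 = (((R /\ (Q \/ P)) \/ (Q \/ P)) /\ (((R /\ (Q \/ P)) \/ (Q \/ P)) /\ (Q \/ P))) \/ (P xor (Q \/ P))
w9 = w6 /\ w8 = (((R /\ (Q \/ P)) \/ (Q \/ P)) /\ (Q \/ P)) /\ ((((R /\ (Q \/ P)) \/ (Q \/ P)) /\ (((R /\ (Q \/ P)) \/ (Q \/ P)) /\ (Q \/ P))) \/ (P xor (Q \/ P)))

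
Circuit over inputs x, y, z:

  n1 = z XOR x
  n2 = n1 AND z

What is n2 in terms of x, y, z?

(z XOR x) AND z

n1 = z XOR x
n2 = n1 AND z = (z XOR x) AND z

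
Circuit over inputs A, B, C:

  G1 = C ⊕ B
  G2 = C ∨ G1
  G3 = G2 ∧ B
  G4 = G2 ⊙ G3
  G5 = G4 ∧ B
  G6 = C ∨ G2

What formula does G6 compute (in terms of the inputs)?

C ∨ (C ∨ (C ⊕ B))

G1 = C ⊕ B
G2 = C ∨ G1 = C ∨ (C ⊕ B)
G6 = C ∨ G2 = C ∨ (C ∨ (C ⊕ B))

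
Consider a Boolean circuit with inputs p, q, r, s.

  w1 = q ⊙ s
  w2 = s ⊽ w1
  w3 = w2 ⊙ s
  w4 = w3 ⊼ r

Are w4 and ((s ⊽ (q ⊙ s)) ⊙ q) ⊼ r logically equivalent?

w1 = q ⊙ s
w2 = s ⊽ w1 = s ⊽ (q ⊙ s)
w3 = w2 ⊙ s = (s ⊽ (q ⊙ s)) ⊙ s
w4 = w3 ⊼ r = ((s ⊽ (q ⊙ s)) ⊙ s) ⊼ r
At p=0, q=0, r=1, s=1: circuit gives 1, formula gives 0.

No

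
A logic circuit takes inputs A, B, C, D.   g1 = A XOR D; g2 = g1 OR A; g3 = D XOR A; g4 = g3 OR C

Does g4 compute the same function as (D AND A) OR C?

g3 = D XOR A
g4 = g3 OR C = (D XOR A) OR C
At A=0, B=0, C=0, D=1: circuit gives 1, formula gives 0.

No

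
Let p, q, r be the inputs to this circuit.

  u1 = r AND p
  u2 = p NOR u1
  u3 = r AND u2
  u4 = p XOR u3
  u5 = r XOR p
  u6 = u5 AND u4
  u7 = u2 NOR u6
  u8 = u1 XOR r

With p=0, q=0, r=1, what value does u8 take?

u1 = 1 AND 0 = 0
u8 = 0 XOR 1 = 1

1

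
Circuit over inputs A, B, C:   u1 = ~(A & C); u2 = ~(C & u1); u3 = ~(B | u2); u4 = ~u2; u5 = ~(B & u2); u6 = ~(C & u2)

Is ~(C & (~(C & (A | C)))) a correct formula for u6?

u1 = ~(A & C)
u2 = ~(C & u1) = ~(C & (~(A & C)))
u6 = ~(C & u2) = ~(C & (~(C & (~(A & C)))))
At A=1, B=0, C=1: circuit gives 0, formula gives 1.

No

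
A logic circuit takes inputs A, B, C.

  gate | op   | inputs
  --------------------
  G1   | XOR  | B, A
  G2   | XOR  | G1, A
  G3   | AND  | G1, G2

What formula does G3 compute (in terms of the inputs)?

(B XOR A) AND ((B XOR A) XOR A)

G1 = B XOR A
G2 = G1 XOR A = (B XOR A) XOR A
G3 = G1 AND G2 = (B XOR A) AND ((B XOR A) XOR A)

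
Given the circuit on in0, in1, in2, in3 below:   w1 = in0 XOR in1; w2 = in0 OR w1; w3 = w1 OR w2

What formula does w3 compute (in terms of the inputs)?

(in0 XOR in1) OR (in0 OR (in0 XOR in1))

w1 = in0 XOR in1
w2 = in0 OR w1 = in0 OR (in0 XOR in1)
w3 = w1 OR w2 = (in0 XOR in1) OR (in0 OR (in0 XOR in1))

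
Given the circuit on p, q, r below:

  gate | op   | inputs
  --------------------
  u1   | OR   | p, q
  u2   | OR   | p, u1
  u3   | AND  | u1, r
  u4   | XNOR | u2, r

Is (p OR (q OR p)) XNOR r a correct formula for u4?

Yes

u1 = p OR q
u2 = p OR u1 = p OR (p OR q)
u4 = u2 XNOR r = (p OR (p OR q)) XNOR r
At p=0, q=0, r=1: circuit gives 0, formula gives 0.
At p=0, q=0, r=0: circuit gives 1, formula gives 1.
Agrees on all 8 inputs.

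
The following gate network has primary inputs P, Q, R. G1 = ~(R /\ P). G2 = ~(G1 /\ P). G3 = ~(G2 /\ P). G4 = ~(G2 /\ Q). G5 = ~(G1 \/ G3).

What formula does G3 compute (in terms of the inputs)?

G1 = ~(R /\ P)
G2 = ~(G1 /\ P) = ~((~(R /\ P)) /\ P)
G3 = ~(G2 /\ P) = ~((~((~(R /\ P)) /\ P)) /\ P)

~((~((~(R /\ P)) /\ P)) /\ P)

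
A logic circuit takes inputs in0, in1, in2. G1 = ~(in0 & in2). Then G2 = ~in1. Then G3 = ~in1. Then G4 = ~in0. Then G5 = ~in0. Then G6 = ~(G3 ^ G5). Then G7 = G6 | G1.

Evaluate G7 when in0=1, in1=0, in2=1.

G1 = ~(1 & 1) = 0
G3 = ~0 = 1
G5 = ~1 = 0
G6 = ~(1 ^ 0) = 0
G7 = 0 | 0 = 0

0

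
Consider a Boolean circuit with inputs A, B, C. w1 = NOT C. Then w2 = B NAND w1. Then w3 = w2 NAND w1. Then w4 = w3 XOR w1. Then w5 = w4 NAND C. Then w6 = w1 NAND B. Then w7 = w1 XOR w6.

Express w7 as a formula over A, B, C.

NOT C XOR (NOT C NAND B)

w1 = NOT C
w6 = w1 NAND B = NOT C NAND B
w7 = w1 XOR w6 = NOT C XOR (NOT C NAND B)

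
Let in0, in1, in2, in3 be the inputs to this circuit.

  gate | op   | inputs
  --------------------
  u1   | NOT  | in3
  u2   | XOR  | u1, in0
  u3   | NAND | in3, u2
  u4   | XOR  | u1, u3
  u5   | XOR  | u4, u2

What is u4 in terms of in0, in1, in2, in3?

NOT in3 XOR (in3 NAND (NOT in3 XOR in0))

u1 = NOT in3
u2 = u1 XOR in0 = NOT in3 XOR in0
u3 = in3 NAND u2 = in3 NAND (NOT in3 XOR in0)
u4 = u1 XOR u3 = NOT in3 XOR (in3 NAND (NOT in3 XOR in0))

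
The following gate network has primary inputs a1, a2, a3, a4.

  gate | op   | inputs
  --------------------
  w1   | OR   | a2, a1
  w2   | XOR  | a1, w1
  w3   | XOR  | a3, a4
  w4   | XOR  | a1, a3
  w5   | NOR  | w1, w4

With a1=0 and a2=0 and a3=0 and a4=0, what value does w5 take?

w1 = 0 OR 0 = 0
w4 = 0 XOR 0 = 0
w5 = 0 NOR 0 = 1

1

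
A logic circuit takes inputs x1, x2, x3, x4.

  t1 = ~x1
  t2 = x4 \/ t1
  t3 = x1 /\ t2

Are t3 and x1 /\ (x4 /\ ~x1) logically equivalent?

No

t1 = ~x1
t2 = x4 \/ t1 = x4 \/ ~x1
t3 = x1 /\ t2 = x1 /\ (x4 \/ ~x1)
At x1=1, x2=0, x3=0, x4=1: circuit gives 1, formula gives 0.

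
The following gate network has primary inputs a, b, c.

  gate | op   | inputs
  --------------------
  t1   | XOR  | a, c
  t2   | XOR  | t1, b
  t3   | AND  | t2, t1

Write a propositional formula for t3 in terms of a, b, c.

t1 = a XOR c
t2 = t1 XOR b = (a XOR c) XOR b
t3 = t2 AND t1 = ((a XOR c) XOR b) AND (a XOR c)

((a XOR c) XOR b) AND (a XOR c)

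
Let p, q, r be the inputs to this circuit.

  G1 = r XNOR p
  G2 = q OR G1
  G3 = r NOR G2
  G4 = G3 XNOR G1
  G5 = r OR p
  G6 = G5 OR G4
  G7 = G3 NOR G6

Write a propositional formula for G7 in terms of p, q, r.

(r NOR (q OR (r XNOR p))) NOR ((r OR p) OR ((r NOR (q OR (r XNOR p))) XNOR (r XNOR p)))

G1 = r XNOR p
G2 = q OR G1 = q OR (r XNOR p)
G3 = r NOR G2 = r NOR (q OR (r XNOR p))
G4 = G3 XNOR G1 = (r NOR (q OR (r XNOR p))) XNOR (r XNOR p)
G5 = r OR p
G6 = G5 OR G4 = (r OR p) OR ((r NOR (q OR (r XNOR p))) XNOR (r XNOR p))
G7 = G3 NOR G6 = (r NOR (q OR (r XNOR p))) NOR ((r OR p) OR ((r NOR (q OR (r XNOR p))) XNOR (r XNOR p)))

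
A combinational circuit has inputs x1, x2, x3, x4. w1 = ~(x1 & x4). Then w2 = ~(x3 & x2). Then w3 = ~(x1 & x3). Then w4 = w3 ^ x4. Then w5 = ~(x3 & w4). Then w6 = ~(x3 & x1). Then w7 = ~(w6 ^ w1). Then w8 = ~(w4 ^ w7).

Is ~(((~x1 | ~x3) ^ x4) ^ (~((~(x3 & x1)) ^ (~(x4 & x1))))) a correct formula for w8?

Yes

w1 = ~(x1 & x4)
w3 = ~(x1 & x3)
w4 = w3 ^ x4 = (~(x1 & x3)) ^ x4
w6 = ~(x3 & x1)
w7 = ~(w6 ^ w1) = ~((~(x3 & x1)) ^ (~(x1 & x4)))
w8 = ~(w4 ^ w7) = ~(((~(x1 & x3)) ^ x4) ^ (~((~(x3 & x1)) ^ (~(x1 & x4)))))
At x1=0, x2=0, x3=0, x4=1: circuit gives 0, formula gives 0.
At x1=0, x2=0, x3=0, x4=0: circuit gives 1, formula gives 1.
Agrees on all 16 inputs.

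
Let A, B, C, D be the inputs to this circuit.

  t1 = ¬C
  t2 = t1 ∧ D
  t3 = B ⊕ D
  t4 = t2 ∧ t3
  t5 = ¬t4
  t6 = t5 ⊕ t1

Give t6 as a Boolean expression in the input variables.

t1 = ¬C
t2 = t1 ∧ D = ¬C ∧ D
t3 = B ⊕ D
t4 = t2 ∧ t3 = (¬C ∧ D) ∧ (B ⊕ D)
t5 = ¬t4 = ¬((¬C ∧ D) ∧ (B ⊕ D))
t6 = t5 ⊕ t1 = ¬((¬C ∧ D) ∧ (B ⊕ D)) ⊕ ¬C

¬((¬C ∧ D) ∧ (B ⊕ D)) ⊕ ¬C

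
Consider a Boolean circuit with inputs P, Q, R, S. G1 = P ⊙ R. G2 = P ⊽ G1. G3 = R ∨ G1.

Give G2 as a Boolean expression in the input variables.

P ⊽ (P ⊙ R)

G1 = P ⊙ R
G2 = P ⊽ G1 = P ⊽ (P ⊙ R)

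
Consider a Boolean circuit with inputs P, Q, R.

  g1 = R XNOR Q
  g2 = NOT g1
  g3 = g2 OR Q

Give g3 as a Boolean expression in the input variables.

g1 = R XNOR Q
g2 = NOT g1 = NOT (R XNOR Q)
g3 = g2 OR Q = NOT (R XNOR Q) OR Q

NOT (R XNOR Q) OR Q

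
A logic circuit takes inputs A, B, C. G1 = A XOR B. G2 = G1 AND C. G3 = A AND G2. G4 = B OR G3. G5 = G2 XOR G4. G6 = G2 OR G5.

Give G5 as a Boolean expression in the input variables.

((A XOR B) AND C) XOR (B OR (A AND ((A XOR B) AND C)))

G1 = A XOR B
G2 = G1 AND C = (A XOR B) AND C
G3 = A AND G2 = A AND ((A XOR B) AND C)
G4 = B OR G3 = B OR (A AND ((A XOR B) AND C))
G5 = G2 XOR G4 = ((A XOR B) AND C) XOR (B OR (A AND ((A XOR B) AND C)))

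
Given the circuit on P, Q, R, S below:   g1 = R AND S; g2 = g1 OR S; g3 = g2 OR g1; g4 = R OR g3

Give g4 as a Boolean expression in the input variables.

g1 = R AND S
g2 = g1 OR S = (R AND S) OR S
g3 = g2 OR g1 = ((R AND S) OR S) OR (R AND S)
g4 = R OR g3 = R OR (((R AND S) OR S) OR (R AND S))

R OR (((R AND S) OR S) OR (R AND S))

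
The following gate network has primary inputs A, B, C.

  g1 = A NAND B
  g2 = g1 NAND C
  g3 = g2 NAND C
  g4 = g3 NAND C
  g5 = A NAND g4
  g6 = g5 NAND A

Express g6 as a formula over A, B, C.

(A NAND ((((A NAND B) NAND C) NAND C) NAND C)) NAND A

g1 = A NAND B
g2 = g1 NAND C = (A NAND B) NAND C
g3 = g2 NAND C = ((A NAND B) NAND C) NAND C
g4 = g3 NAND C = (((A NAND B) NAND C) NAND C) NAND C
g5 = A NAND g4 = A NAND ((((A NAND B) NAND C) NAND C) NAND C)
g6 = g5 NAND A = (A NAND ((((A NAND B) NAND C) NAND C) NAND C)) NAND A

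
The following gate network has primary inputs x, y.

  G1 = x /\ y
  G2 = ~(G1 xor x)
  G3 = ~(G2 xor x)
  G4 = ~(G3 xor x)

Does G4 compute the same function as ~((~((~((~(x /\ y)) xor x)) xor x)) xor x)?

No

G1 = x /\ y
G2 = ~(G1 xor x) = ~((x /\ y) xor x)
G3 = ~(G2 xor x) = ~((~((x /\ y) xor x)) xor x)
G4 = ~(G3 xor x) = ~((~((~((x /\ y) xor x)) xor x)) xor x)
At x=0, y=0: circuit gives 1, formula gives 0.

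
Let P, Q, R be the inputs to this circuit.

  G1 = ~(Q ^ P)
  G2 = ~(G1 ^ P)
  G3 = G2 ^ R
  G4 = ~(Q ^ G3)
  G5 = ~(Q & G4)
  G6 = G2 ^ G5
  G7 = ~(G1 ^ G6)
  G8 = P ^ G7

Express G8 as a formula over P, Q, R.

G1 = ~(Q ^ P)
G2 = ~(G1 ^ P) = ~((~(Q ^ P)) ^ P)
G3 = G2 ^ R = (~((~(Q ^ P)) ^ P)) ^ R
G4 = ~(Q ^ G3) = ~(Q ^ ((~((~(Q ^ P)) ^ P)) ^ R))
G5 = ~(Q & G4) = ~(Q & (~(Q ^ ((~((~(Q ^ P)) ^ P)) ^ R))))
G6 = G2 ^ G5 = (~((~(Q ^ P)) ^ P)) ^ (~(Q & (~(Q ^ ((~((~(Q ^ P)) ^ P)) ^ R)))))
G7 = ~(G1 ^ G6) = ~((~(Q ^ P)) ^ ((~((~(Q ^ P)) ^ P)) ^ (~(Q & (~(Q ^ ((~((~(Q ^ P)) ^ P)) ^ R)))))))
G8 = P ^ G7 = P ^ (~((~(Q ^ P)) ^ ((~((~(Q ^ P)) ^ P)) ^ (~(Q & (~(Q ^ ((~((~(Q ^ P)) ^ P)) ^ R))))))))

P ^ (~((~(Q ^ P)) ^ ((~((~(Q ^ P)) ^ P)) ^ (~(Q & (~(Q ^ ((~((~(Q ^ P)) ^ P)) ^ R))))))))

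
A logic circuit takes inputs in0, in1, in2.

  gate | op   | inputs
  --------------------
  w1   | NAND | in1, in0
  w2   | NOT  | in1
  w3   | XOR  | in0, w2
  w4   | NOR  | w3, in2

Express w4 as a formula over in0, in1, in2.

(in0 XOR NOT in1) NOR in2

w2 = NOT in1
w3 = in0 XOR w2 = in0 XOR NOT in1
w4 = w3 NOR in2 = (in0 XOR NOT in1) NOR in2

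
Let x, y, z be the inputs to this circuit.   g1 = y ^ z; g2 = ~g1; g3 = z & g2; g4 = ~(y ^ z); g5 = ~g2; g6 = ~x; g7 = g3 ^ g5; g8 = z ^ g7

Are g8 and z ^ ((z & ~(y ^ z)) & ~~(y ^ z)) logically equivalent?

No

g1 = y ^ z
g2 = ~g1 = ~(y ^ z)
g3 = z & g2 = z & ~(y ^ z)
g5 = ~g2 = ~~(y ^ z)
g7 = g3 ^ g5 = (z & ~(y ^ z)) ^ ~~(y ^ z)
g8 = z ^ g7 = z ^ ((z & ~(y ^ z)) ^ ~~(y ^ z))
At x=0, y=0, z=1: circuit gives 0, formula gives 1.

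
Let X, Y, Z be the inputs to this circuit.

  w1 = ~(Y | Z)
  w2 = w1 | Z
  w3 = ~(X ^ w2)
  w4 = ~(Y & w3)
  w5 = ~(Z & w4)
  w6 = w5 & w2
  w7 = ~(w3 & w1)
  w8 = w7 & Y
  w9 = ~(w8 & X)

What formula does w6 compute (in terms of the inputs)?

(~(Z & (~(Y & (~(X ^ ((~(Y | Z)) | Z))))))) & ((~(Y | Z)) | Z)

w1 = ~(Y | Z)
w2 = w1 | Z = (~(Y | Z)) | Z
w3 = ~(X ^ w2) = ~(X ^ ((~(Y | Z)) | Z))
w4 = ~(Y & w3) = ~(Y & (~(X ^ ((~(Y | Z)) | Z))))
w5 = ~(Z & w4) = ~(Z & (~(Y & (~(X ^ ((~(Y | Z)) | Z))))))
w6 = w5 & w2 = (~(Z & (~(Y & (~(X ^ ((~(Y | Z)) | Z))))))) & ((~(Y | Z)) | Z)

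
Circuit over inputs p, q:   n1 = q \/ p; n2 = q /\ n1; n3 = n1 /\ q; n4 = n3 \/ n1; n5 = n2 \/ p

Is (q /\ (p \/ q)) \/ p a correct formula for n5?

n1 = q \/ p
n2 = q /\ n1 = q /\ (q \/ p)
n5 = n2 \/ p = (q /\ (q \/ p)) \/ p
At p=0, q=0: circuit gives 0, formula gives 0.
At p=0, q=1: circuit gives 1, formula gives 1.
Agrees on all 4 inputs.

Yes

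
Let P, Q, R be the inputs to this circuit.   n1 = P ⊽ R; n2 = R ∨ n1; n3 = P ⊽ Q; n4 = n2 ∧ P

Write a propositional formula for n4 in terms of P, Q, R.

n1 = P ⊽ R
n2 = R ∨ n1 = R ∨ (P ⊽ R)
n4 = n2 ∧ P = (R ∨ (P ⊽ R)) ∧ P

(R ∨ (P ⊽ R)) ∧ P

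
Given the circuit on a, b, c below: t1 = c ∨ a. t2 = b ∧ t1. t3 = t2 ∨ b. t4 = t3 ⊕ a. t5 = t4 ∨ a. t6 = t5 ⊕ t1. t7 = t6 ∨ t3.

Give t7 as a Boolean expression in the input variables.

t1 = c ∨ a
t2 = b ∧ t1 = b ∧ (c ∨ a)
t3 = t2 ∨ b = (b ∧ (c ∨ a)) ∨ b
t4 = t3 ⊕ a = ((b ∧ (c ∨ a)) ∨ b) ⊕ a
t5 = t4 ∨ a = (((b ∧ (c ∨ a)) ∨ b) ⊕ a) ∨ a
t6 = t5 ⊕ t1 = ((((b ∧ (c ∨ a)) ∨ b) ⊕ a) ∨ a) ⊕ (c ∨ a)
t7 = t6 ∨ t3 = (((((b ∧ (c ∨ a)) ∨ b) ⊕ a) ∨ a) ⊕ (c ∨ a)) ∨ ((b ∧ (c ∨ a)) ∨ b)

(((((b ∧ (c ∨ a)) ∨ b) ⊕ a) ∨ a) ⊕ (c ∨ a)) ∨ ((b ∧ (c ∨ a)) ∨ b)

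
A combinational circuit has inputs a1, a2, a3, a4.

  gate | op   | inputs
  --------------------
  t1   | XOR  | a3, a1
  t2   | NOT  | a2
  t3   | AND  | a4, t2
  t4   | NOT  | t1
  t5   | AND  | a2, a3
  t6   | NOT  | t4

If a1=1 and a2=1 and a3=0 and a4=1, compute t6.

1

t1 = 0 XOR 1 = 1
t4 = NOT 1 = 0
t6 = NOT 0 = 1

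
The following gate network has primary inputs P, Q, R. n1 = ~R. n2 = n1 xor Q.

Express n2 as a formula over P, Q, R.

n1 = ~R
n2 = n1 xor Q = ~R xor Q

~R xor Q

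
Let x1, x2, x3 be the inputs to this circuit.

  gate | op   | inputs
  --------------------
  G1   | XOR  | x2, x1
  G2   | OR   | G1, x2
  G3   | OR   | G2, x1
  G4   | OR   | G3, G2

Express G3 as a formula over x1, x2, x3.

((x2 XOR x1) OR x2) OR x1

G1 = x2 XOR x1
G2 = G1 OR x2 = (x2 XOR x1) OR x2
G3 = G2 OR x1 = ((x2 XOR x1) OR x2) OR x1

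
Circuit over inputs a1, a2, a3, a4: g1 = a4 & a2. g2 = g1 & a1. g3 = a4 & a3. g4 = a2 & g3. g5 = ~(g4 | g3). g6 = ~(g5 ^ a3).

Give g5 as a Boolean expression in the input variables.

g3 = a4 & a3
g4 = a2 & g3 = a2 & (a4 & a3)
g5 = ~(g4 | g3) = ~((a2 & (a4 & a3)) | (a4 & a3))

~((a2 & (a4 & a3)) | (a4 & a3))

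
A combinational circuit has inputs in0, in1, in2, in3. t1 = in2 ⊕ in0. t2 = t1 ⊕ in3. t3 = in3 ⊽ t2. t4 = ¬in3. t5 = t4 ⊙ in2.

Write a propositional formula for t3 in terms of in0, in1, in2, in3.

in3 ⊽ ((in2 ⊕ in0) ⊕ in3)

t1 = in2 ⊕ in0
t2 = t1 ⊕ in3 = (in2 ⊕ in0) ⊕ in3
t3 = in3 ⊽ t2 = in3 ⊽ ((in2 ⊕ in0) ⊕ in3)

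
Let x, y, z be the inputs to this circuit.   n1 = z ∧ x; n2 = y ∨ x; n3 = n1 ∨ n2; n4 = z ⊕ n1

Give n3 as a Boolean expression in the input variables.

(z ∧ x) ∨ (y ∨ x)

n1 = z ∧ x
n2 = y ∨ x
n3 = n1 ∨ n2 = (z ∧ x) ∨ (y ∨ x)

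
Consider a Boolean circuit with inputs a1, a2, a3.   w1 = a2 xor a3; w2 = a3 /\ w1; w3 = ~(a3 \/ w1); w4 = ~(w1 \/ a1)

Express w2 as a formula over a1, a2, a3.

w1 = a2 xor a3
w2 = a3 /\ w1 = a3 /\ (a2 xor a3)

a3 /\ (a2 xor a3)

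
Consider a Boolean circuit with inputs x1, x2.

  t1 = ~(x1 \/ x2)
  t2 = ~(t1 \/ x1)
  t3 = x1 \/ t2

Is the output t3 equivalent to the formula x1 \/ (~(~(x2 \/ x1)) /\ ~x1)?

t1 = ~(x1 \/ x2)
t2 = ~(t1 \/ x1) = ~((~(x1 \/ x2)) \/ x1)
t3 = x1 \/ t2 = x1 \/ (~((~(x1 \/ x2)) \/ x1))
At x1=0, x2=0: circuit gives 0, formula gives 0.
At x1=0, x2=1: circuit gives 1, formula gives 1.
Agrees on all 4 inputs.

Yes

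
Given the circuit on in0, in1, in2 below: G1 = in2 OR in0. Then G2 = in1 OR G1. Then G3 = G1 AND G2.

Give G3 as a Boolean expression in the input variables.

G1 = in2 OR in0
G2 = in1 OR G1 = in1 OR (in2 OR in0)
G3 = G1 AND G2 = (in2 OR in0) AND (in1 OR (in2 OR in0))

(in2 OR in0) AND (in1 OR (in2 OR in0))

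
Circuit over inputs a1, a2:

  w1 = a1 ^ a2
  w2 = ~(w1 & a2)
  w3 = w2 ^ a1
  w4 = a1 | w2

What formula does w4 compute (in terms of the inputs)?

a1 | (~((a1 ^ a2) & a2))

w1 = a1 ^ a2
w2 = ~(w1 & a2) = ~((a1 ^ a2) & a2)
w4 = a1 | w2 = a1 | (~((a1 ^ a2) & a2))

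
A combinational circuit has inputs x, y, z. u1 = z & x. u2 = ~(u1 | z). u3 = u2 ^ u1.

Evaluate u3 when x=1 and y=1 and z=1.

u1 = 1 & 1 = 1
u2 = ~(1 | 1) = 0
u3 = 0 ^ 1 = 1

1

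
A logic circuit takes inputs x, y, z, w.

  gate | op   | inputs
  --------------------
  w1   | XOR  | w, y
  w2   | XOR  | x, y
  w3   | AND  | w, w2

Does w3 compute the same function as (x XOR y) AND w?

Yes

w2 = x XOR y
w3 = w AND w2 = w AND (x XOR y)
At x=0, y=0, z=0, w=0: circuit gives 0, formula gives 0.
At x=0, y=1, z=0, w=1: circuit gives 1, formula gives 1.
Agrees on all 16 inputs.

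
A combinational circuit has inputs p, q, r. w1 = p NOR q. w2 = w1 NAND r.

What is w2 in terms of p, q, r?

w1 = p NOR q
w2 = w1 NAND r = (p NOR q) NAND r

(p NOR q) NAND r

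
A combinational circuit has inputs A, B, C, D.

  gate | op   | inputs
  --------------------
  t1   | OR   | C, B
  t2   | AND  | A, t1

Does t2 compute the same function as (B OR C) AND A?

Yes

t1 = C OR B
t2 = A AND t1 = A AND (C OR B)
At A=0, B=0, C=0, D=0: circuit gives 0, formula gives 0.
At A=1, B=0, C=1, D=0: circuit gives 1, formula gives 1.
Agrees on all 16 inputs.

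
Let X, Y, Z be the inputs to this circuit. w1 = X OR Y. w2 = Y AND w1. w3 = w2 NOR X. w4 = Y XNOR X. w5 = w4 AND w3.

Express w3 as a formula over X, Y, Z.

(Y AND (X OR Y)) NOR X

w1 = X OR Y
w2 = Y AND w1 = Y AND (X OR Y)
w3 = w2 NOR X = (Y AND (X OR Y)) NOR X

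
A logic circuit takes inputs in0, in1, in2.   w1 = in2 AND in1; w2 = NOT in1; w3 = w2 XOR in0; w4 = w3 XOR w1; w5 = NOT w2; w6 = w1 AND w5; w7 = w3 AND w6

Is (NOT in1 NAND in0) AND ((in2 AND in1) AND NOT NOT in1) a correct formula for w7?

w1 = in2 AND in1
w2 = NOT in1
w3 = w2 XOR in0 = NOT in1 XOR in0
w5 = NOT w2 = NOT NOT in1
w6 = w1 AND w5 = (in2 AND in1) AND NOT NOT in1
w7 = w3 AND w6 = (NOT in1 XOR in0) AND ((in2 AND in1) AND NOT NOT in1)
At in0=0, in1=1, in2=1: circuit gives 0, formula gives 1.

No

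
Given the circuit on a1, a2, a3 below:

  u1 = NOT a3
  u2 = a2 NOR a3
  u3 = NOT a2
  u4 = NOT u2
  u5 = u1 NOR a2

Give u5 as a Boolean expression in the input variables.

u1 = NOT a3
u5 = u1 NOR a2 = NOT a3 NOR a2

NOT a3 NOR a2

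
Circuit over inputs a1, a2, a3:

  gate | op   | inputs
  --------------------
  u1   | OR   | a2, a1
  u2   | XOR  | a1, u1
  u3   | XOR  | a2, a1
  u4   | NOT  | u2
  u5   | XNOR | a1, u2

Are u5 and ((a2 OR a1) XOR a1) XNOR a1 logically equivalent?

u1 = a2 OR a1
u2 = a1 XOR u1 = a1 XOR (a2 OR a1)
u5 = a1 XNOR u2 = a1 XNOR (a1 XOR (a2 OR a1))
At a1=0, a2=1, a3=0: circuit gives 0, formula gives 0.
At a1=0, a2=0, a3=0: circuit gives 1, formula gives 1.
Agrees on all 8 inputs.

Yes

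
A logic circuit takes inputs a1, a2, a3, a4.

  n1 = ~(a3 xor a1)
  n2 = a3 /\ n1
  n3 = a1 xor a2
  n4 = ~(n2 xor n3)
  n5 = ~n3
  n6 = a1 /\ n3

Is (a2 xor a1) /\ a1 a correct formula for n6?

Yes

n3 = a1 xor a2
n6 = a1 /\ n3 = a1 /\ (a1 xor a2)
At a1=0, a2=0, a3=0, a4=0: circuit gives 0, formula gives 0.
At a1=1, a2=0, a3=0, a4=0: circuit gives 1, formula gives 1.
Agrees on all 16 inputs.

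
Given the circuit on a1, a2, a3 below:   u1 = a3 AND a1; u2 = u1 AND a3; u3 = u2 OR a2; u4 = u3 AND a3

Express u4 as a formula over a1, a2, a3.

(((a3 AND a1) AND a3) OR a2) AND a3

u1 = a3 AND a1
u2 = u1 AND a3 = (a3 AND a1) AND a3
u3 = u2 OR a2 = ((a3 AND a1) AND a3) OR a2
u4 = u3 AND a3 = (((a3 AND a1) AND a3) OR a2) AND a3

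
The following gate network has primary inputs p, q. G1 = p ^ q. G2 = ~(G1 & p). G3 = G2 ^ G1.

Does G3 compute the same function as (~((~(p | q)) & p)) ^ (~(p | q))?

G1 = p ^ q
G2 = ~(G1 & p) = ~((p ^ q) & p)
G3 = G2 ^ G1 = (~((p ^ q) & p)) ^ (p ^ q)
At p=0, q=0: circuit gives 1, formula gives 0.

No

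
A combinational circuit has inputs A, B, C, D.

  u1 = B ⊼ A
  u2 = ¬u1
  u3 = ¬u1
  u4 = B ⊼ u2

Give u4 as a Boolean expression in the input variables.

B ⊼ ¬(B ⊼ A)

u1 = B ⊼ A
u2 = ¬u1 = ¬(B ⊼ A)
u4 = B ⊼ u2 = B ⊼ ¬(B ⊼ A)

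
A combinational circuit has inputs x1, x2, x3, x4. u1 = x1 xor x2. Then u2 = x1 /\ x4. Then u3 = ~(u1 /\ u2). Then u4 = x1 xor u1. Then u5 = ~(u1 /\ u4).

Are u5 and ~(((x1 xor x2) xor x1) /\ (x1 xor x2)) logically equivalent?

Yes

u1 = x1 xor x2
u4 = x1 xor u1 = x1 xor (x1 xor x2)
u5 = ~(u1 /\ u4) = ~((x1 xor x2) /\ (x1 xor (x1 xor x2)))
At x1=0, x2=1, x3=0, x4=0: circuit gives 0, formula gives 0.
At x1=0, x2=0, x3=0, x4=0: circuit gives 1, formula gives 1.
Agrees on all 16 inputs.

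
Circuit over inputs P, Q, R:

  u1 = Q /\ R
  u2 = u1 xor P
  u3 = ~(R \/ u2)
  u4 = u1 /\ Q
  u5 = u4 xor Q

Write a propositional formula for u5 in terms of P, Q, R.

((Q /\ R) /\ Q) xor Q

u1 = Q /\ R
u4 = u1 /\ Q = (Q /\ R) /\ Q
u5 = u4 xor Q = ((Q /\ R) /\ Q) xor Q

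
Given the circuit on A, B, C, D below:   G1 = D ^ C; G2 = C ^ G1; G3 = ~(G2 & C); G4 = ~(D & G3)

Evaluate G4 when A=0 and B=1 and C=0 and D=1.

0

G1 = 1 ^ 0 = 1
G2 = 0 ^ 1 = 1
G3 = ~(1 & 0) = 1
G4 = ~(1 & 1) = 0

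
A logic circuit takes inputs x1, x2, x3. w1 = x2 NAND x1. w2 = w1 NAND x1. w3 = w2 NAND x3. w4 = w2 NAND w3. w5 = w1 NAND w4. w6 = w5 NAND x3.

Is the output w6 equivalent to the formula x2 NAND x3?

No

w1 = x2 NAND x1
w2 = w1 NAND x1 = (x2 NAND x1) NAND x1
w3 = w2 NAND x3 = ((x2 NAND x1) NAND x1) NAND x3
w4 = w2 NAND w3 = ((x2 NAND x1) NAND x1) NAND (((x2 NAND x1) NAND x1) NAND x3)
w5 = w1 NAND w4 = (x2 NAND x1) NAND (((x2 NAND x1) NAND x1) NAND (((x2 NAND x1) NAND x1) NAND x3))
w6 = w5 NAND x3 = ((x2 NAND x1) NAND (((x2 NAND x1) NAND x1) NAND (((x2 NAND x1) NAND x1) NAND x3))) NAND x3
At x1=0, x2=1, x3=1: circuit gives 1, formula gives 0.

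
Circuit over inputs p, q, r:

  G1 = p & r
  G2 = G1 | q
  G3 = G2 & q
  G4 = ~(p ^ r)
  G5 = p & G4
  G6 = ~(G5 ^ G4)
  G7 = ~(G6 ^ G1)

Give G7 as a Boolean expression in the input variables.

G1 = p & r
G4 = ~(p ^ r)
G5 = p & G4 = p & (~(p ^ r))
G6 = ~(G5 ^ G4) = ~((p & (~(p ^ r))) ^ (~(p ^ r)))
G7 = ~(G6 ^ G1) = ~((~((p & (~(p ^ r))) ^ (~(p ^ r)))) ^ (p & r))

~((~((p & (~(p ^ r))) ^ (~(p ^ r)))) ^ (p & r))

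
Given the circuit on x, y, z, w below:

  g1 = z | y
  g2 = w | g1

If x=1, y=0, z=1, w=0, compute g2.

g1 = 1 | 0 = 1
g2 = 0 | 1 = 1

1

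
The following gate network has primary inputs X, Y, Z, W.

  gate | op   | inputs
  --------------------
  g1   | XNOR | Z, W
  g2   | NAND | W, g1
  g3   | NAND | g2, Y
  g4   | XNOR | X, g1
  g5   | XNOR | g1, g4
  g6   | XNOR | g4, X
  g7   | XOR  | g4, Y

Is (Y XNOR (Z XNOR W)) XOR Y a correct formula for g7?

g1 = Z XNOR W
g4 = X XNOR g1 = X XNOR (Z XNOR W)
g7 = g4 XOR Y = (X XNOR (Z XNOR W)) XOR Y
At X=0, Y=1, Z=0, W=0: circuit gives 1, formula gives 0.

No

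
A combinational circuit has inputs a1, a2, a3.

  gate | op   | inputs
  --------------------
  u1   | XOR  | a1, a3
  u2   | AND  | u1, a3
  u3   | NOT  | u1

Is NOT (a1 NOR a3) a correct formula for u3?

No

u1 = a1 XOR a3
u3 = NOT u1 = NOT (a1 XOR a3)
At a1=0, a2=0, a3=0: circuit gives 1, formula gives 0.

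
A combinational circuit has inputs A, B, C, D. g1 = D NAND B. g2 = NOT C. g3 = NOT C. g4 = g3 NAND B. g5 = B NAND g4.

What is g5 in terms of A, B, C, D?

B NAND (NOT C NAND B)

g3 = NOT C
g4 = g3 NAND B = NOT C NAND B
g5 = B NAND g4 = B NAND (NOT C NAND B)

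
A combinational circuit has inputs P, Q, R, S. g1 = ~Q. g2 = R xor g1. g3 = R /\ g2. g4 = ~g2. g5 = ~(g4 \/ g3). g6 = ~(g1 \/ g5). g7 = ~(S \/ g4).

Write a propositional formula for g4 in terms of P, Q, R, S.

g1 = ~Q
g2 = R xor g1 = R xor ~Q
g4 = ~g2 = ~(R xor ~Q)

~(R xor ~Q)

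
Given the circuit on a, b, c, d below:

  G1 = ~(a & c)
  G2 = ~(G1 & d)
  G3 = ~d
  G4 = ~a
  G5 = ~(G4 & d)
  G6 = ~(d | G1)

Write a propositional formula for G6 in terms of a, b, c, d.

~(d | (~(a & c)))

G1 = ~(a & c)
G6 = ~(d | G1) = ~(d | (~(a & c)))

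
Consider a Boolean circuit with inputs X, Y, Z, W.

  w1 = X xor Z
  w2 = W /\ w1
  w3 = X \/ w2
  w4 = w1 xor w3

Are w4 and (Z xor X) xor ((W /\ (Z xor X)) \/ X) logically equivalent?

Yes

w1 = X xor Z
w2 = W /\ w1 = W /\ (X xor Z)
w3 = X \/ w2 = X \/ (W /\ (X xor Z))
w4 = w1 xor w3 = (X xor Z) xor (X \/ (W /\ (X xor Z)))
At X=0, Y=0, Z=0, W=0: circuit gives 0, formula gives 0.
At X=0, Y=0, Z=1, W=0: circuit gives 1, formula gives 1.
Agrees on all 16 inputs.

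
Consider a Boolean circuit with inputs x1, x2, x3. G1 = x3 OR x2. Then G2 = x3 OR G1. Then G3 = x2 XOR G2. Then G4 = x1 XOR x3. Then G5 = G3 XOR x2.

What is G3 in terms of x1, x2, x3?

G1 = x3 OR x2
G2 = x3 OR G1 = x3 OR (x3 OR x2)
G3 = x2 XOR G2 = x2 XOR (x3 OR (x3 OR x2))

x2 XOR (x3 OR (x3 OR x2))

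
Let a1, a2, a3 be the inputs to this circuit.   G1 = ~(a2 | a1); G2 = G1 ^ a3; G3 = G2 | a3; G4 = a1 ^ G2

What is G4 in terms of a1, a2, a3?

a1 ^ ((~(a2 | a1)) ^ a3)

G1 = ~(a2 | a1)
G2 = G1 ^ a3 = (~(a2 | a1)) ^ a3
G4 = a1 ^ G2 = a1 ^ ((~(a2 | a1)) ^ a3)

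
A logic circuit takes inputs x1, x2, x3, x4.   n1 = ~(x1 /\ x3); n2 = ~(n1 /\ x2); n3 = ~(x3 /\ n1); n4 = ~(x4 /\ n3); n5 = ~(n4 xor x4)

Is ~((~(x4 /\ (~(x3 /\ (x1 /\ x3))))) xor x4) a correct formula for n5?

n1 = ~(x1 /\ x3)
n3 = ~(x3 /\ n1) = ~(x3 /\ (~(x1 /\ x3)))
n4 = ~(x4 /\ n3) = ~(x4 /\ (~(x3 /\ (~(x1 /\ x3)))))
n5 = ~(n4 xor x4) = ~((~(x4 /\ (~(x3 /\ (~(x1 /\ x3)))))) xor x4)
At x1=0, x2=0, x3=1, x4=1: circuit gives 1, formula gives 0.

No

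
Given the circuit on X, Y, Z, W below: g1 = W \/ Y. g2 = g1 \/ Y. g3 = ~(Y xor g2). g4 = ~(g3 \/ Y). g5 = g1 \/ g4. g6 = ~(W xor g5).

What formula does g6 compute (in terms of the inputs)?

~(W xor ((W \/ Y) \/ (~((~(Y xor ((W \/ Y) \/ Y))) \/ Y))))

g1 = W \/ Y
g2 = g1 \/ Y = (W \/ Y) \/ Y
g3 = ~(Y xor g2) = ~(Y xor ((W \/ Y) \/ Y))
g4 = ~(g3 \/ Y) = ~((~(Y xor ((W \/ Y) \/ Y))) \/ Y)
g5 = g1 \/ g4 = (W \/ Y) \/ (~((~(Y xor ((W \/ Y) \/ Y))) \/ Y))
g6 = ~(W xor g5) = ~(W xor ((W \/ Y) \/ (~((~(Y xor ((W \/ Y) \/ Y))) \/ Y))))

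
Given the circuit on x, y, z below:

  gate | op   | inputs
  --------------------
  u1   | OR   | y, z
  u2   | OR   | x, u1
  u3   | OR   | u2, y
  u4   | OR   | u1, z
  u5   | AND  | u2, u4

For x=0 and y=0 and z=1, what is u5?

u1 = 0 OR 1 = 1
u2 = 0 OR 1 = 1
u4 = 1 OR 1 = 1
u5 = 1 AND 1 = 1

1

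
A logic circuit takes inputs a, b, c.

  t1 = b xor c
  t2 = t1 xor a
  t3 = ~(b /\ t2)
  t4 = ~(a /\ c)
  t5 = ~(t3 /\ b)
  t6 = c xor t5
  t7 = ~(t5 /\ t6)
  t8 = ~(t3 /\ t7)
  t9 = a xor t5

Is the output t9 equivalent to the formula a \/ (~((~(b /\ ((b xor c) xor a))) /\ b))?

No

t1 = b xor c
t2 = t1 xor a = (b xor c) xor a
t3 = ~(b /\ t2) = ~(b /\ ((b xor c) xor a))
t5 = ~(t3 /\ b) = ~((~(b /\ ((b xor c) xor a))) /\ b)
t9 = a xor t5 = a xor (~((~(b /\ ((b xor c) xor a))) /\ b))
At a=1, b=0, c=0: circuit gives 0, formula gives 1.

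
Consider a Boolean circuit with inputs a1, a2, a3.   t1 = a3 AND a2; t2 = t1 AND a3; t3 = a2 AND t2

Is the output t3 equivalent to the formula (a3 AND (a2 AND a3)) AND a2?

t1 = a3 AND a2
t2 = t1 AND a3 = (a3 AND a2) AND a3
t3 = a2 AND t2 = a2 AND ((a3 AND a2) AND a3)
At a1=0, a2=0, a3=0: circuit gives 0, formula gives 0.
At a1=0, a2=1, a3=1: circuit gives 1, formula gives 1.
Agrees on all 8 inputs.

Yes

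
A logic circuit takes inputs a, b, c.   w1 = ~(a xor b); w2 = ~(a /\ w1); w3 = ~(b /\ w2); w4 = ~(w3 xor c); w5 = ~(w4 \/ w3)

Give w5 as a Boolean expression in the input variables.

w1 = ~(a xor b)
w2 = ~(a /\ w1) = ~(a /\ (~(a xor b)))
w3 = ~(b /\ w2) = ~(b /\ (~(a /\ (~(a xor b)))))
w4 = ~(w3 xor c) = ~((~(b /\ (~(a /\ (~(a xor b)))))) xor c)
w5 = ~(w4 \/ w3) = ~((~((~(b /\ (~(a /\ (~(a xor b)))))) xor c)) \/ (~(b /\ (~(a /\ (~(a xor b)))))))

~((~((~(b /\ (~(a /\ (~(a xor b)))))) xor c)) \/ (~(b /\ (~(a /\ (~(a xor b)))))))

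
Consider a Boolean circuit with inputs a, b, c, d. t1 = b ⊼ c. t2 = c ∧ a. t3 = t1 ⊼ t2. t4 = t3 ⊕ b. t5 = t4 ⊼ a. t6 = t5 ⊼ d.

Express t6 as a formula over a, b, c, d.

((((b ⊼ c) ⊼ (c ∧ a)) ⊕ b) ⊼ a) ⊼ d

t1 = b ⊼ c
t2 = c ∧ a
t3 = t1 ⊼ t2 = (b ⊼ c) ⊼ (c ∧ a)
t4 = t3 ⊕ b = ((b ⊼ c) ⊼ (c ∧ a)) ⊕ b
t5 = t4 ⊼ a = (((b ⊼ c) ⊼ (c ∧ a)) ⊕ b) ⊼ a
t6 = t5 ⊼ d = ((((b ⊼ c) ⊼ (c ∧ a)) ⊕ b) ⊼ a) ⊼ d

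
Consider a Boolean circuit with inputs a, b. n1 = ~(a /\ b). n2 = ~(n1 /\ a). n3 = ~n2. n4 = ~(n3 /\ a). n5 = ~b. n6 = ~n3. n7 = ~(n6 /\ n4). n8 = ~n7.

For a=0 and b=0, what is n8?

n1 = ~(0 /\ 0) = 1
n2 = ~(1 /\ 0) = 1
n3 = ~1 = 0
n4 = ~(0 /\ 0) = 1
n6 = ~0 = 1
n7 = ~(1 /\ 1) = 0
n8 = ~0 = 1

1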